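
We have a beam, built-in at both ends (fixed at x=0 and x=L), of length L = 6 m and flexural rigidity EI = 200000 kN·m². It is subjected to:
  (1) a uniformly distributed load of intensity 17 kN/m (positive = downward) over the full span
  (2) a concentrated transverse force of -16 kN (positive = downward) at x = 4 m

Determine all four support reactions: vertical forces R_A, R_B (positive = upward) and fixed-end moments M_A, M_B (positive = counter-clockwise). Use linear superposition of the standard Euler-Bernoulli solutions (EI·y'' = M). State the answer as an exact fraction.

Load 1 — uniform load w=17 kN/m over full span:
  R_A = wL/2 = 17·6/2 = 51 kN
  M_A = wL²/12 = 17·6²/12 = 51 kN·m
  R_B = wL/2 = 17·6/2 = 51 kN
  M_B = -wL²/12 = -17·6²/12 = -51 kN·m
Load 2 — point force P=-16 kN at a=4 m (b=L-a=2):
  R_A = Pb²(3a+b)/L³ = (-16)·2²·(3·4+2)/6³ = -112/27 kN
  M_A = Pab²/L² = (-16)·4·2²/6² = -64/9 kN·m
  R_B = Pa²(a+3b)/L³ = (-16)·4²·(4+3·2)/6³ = -320/27 kN
  M_B = -Pa²b/L² = -(-16)·4²·2/6² = 128/9 kN·m
Superposition: R_A = 1265/27 kN, M_A = 395/9 kN·m, R_B = 1057/27 kN, M_B = -331/9 kN·m

R_A = 1265/27 kN, M_A = 395/9 kN·m, R_B = 1057/27 kN, M_B = -331/9 kN·m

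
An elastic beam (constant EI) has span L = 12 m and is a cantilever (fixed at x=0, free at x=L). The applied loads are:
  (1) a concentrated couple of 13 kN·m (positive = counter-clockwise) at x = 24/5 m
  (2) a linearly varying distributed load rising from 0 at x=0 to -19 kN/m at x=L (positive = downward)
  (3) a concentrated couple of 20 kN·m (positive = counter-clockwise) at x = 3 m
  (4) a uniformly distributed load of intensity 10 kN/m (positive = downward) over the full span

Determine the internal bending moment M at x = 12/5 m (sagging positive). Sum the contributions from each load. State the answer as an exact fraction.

Load 1 — applied couple M₀=13 kN·m at a=24/5 m (b=L-a=36/5):
  M_1 = M₀  [x≤a] = 13 = 13 kN·m
Load 2 — triangular load w₀=-19 kN/m (0→w₀ over full span):
  M_2 = w₀Lx/2 - w₀L²/3 - w₀x³/(6L) = (-19)·12·(12/5)/2 - (-19)·12²/3 - (-19)·(12/5)³/(6·12) = 80256/125 kN·m
Load 3 — applied couple M₀=20 kN·m at a=3 m (b=L-a=9):
  M_3 = M₀  [x≤a] = 20 = 20 kN·m
Load 4 — uniform load w=10 kN/m over full span:
  M_4 = -w(L-x)²/2 = -10·(12-(12/5))²/2 = -2304/5 kN·m
Superposition: M = Σ M_i = 26781/125 kN·m ≈ 214.248000 kN·m

M(12/5) = 26781/125 kN·m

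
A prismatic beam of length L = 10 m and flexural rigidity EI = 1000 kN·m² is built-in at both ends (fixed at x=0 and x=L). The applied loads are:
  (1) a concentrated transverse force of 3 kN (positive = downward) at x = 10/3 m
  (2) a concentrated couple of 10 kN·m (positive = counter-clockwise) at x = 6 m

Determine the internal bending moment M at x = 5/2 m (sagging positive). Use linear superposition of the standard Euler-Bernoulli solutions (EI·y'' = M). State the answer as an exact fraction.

Load 1 — point force P=3 kN at a=10/3 m (b=L-a=20/3):
  M_1 = Pb²(3a+b)x/L³ - Pab²/L²  [x≤a] = 3·(20/3)²·(3·(10/3)+(20/3))·(5/2)/10³ - 3·(10/3)·(20/3)²/10² = 10/9 kN·m
Load 2 — applied couple M₀=10 kN·m at a=6 m (b=L-a=4):
  M_2 = R_Ax - M_A  [x≤a] with R_A=36/25, M_A=16/5 = (36/25)·(5/2) - (16/5) = 2/5 kN·m
Superposition: M = Σ M_i = 68/45 kN·m ≈ 1.511111 kN·m

M(5/2) = 68/45 kN·m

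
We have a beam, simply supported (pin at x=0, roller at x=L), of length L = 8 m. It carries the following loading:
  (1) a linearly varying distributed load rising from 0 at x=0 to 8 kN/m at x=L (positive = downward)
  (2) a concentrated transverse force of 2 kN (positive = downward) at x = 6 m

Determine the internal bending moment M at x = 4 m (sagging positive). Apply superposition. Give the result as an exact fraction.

M(4) = 34 kN·m

Load 1 — triangular load w₀=8 kN/m (0→w₀ over full span):
  M_1 = w₀Lx/6 - w₀x³/(6L) = 8·8·4/6 - 8·4³/(6·8) = 32 kN·m
Load 2 — point force P=2 kN at a=6 m (b=L-a=2):
  M_2 = Pbx/L  [x≤a] = 2·2·4/8 = 2 kN·m
Superposition: M = Σ M_i = 34 kN·m ≈ 34.000000 kN·m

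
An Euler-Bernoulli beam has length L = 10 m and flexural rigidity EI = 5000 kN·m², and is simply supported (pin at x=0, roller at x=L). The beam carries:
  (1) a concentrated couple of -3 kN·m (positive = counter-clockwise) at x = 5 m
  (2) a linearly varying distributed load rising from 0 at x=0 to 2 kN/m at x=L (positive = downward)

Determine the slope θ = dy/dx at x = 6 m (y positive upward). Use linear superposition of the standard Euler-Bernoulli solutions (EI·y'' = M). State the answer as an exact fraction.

θ(6) = 1649/900000 rad

Load 1 — applied couple M₀=-3 kN·m at a=5 m (b=L-a=5):
  θ_1 = (M₀x²/(2L)-M₀(x-a)+C₁)/EI  [x>a] with C₁=M₀(3b²-L²)/(6L)=5/4 = ((-3)·6²/(2·10)-(-3)·(6-5)+(5/4))/5000 = -23/100000 rad
Load 2 — triangular load w₀=2 kN/m (0→w₀ over full span):
  θ_2 = -w₀(7L⁴-30L²x²+15x⁴)/(360LEI) = -2·(7·10⁴-30·10²·6²+15·6⁴)/(360·10·5000) = 58/28125 rad
Superposition: θ = Σ θ_i = 1649/900000 rad ≈ 0.001832 rad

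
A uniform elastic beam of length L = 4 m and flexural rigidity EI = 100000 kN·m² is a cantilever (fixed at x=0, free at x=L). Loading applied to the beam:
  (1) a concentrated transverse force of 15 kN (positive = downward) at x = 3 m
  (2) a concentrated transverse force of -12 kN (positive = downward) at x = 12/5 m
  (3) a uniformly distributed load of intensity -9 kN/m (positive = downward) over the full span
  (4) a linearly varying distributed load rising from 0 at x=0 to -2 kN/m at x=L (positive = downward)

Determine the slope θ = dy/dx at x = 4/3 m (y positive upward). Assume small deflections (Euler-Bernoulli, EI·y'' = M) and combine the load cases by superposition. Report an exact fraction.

θ(4/3) = 18029/30375000 rad

Load 1 — point force P=15 kN at a=3 m (b=L-a=1):
  θ_1 = -Px(2a-x)/(2EI)  [x≤a] = -15·(4/3)·(2·3-(4/3))/(2·100000) = -7/15000 rad
Load 2 — point force P=-12 kN at a=12/5 m (b=L-a=8/5):
  θ_2 = -Px(2a-x)/(2EI)  [x≤a] = -(-12)·(4/3)·(2·(12/5)-(4/3))/(2·100000) = 13/46875 rad
Load 3 — uniform load w=-9 kN/m over full span:
  θ_3 = -wx(x²-3Lx+3L²)/(6EI) = -(-9)·(4/3)·((4/3)²-3·4·(4/3)+3·4²)/(6·100000) = 19/28125 rad
Load 4 — triangular load w₀=-2 kN/m (0→w₀ over full span):
  θ_4 = (w₀Lx²/4-w₀L²x/3-w₀x⁴/(24L))/EI = ((-2)·4·(4/3)²/4-(-2)·4²·(4/3)/3-(-2)·(4/3)⁴/(24·4))/100000 = 163/1518750 rad
Superposition: θ = Σ θ_i = 18029/30375000 rad ≈ 0.000594 rad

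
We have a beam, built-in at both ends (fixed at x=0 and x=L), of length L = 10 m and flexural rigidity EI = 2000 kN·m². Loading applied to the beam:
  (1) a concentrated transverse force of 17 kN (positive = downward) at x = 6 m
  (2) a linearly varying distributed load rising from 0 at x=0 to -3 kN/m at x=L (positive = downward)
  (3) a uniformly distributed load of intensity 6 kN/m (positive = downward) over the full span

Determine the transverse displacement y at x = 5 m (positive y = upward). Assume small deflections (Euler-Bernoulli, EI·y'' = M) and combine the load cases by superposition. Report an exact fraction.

Load 1 — point force P=17 kN at a=6 m (b=L-a=4):
  y_1 = -Pb²x²(3aL-(3a+b)x)/(6L³EI)  [x≤a] = -17·4²·5²·(3·6·10-(3·6+4)·5)/(6·10³·2000) = -119/3000 m
Load 2 — triangular load w₀=-3 kN/m (0→w₀ over full span):
  y_2 = -w₀x²(L-x)²(x+2L)/(120LEI) = -(-3)·5²·(10-5)²·(5+2·10)/(120·10·2000) = 5/256 m
Load 3 — uniform load w=6 kN/m over full span:
  y_3 = -wx²(L-x)²/(24EI) = -6·5²·(10-5)²/(24·2000) = -5/64 m
Superposition: y = Σ y_i = -9433/96000 m ≈ -0.098260 m

y(5) = -9433/96000 m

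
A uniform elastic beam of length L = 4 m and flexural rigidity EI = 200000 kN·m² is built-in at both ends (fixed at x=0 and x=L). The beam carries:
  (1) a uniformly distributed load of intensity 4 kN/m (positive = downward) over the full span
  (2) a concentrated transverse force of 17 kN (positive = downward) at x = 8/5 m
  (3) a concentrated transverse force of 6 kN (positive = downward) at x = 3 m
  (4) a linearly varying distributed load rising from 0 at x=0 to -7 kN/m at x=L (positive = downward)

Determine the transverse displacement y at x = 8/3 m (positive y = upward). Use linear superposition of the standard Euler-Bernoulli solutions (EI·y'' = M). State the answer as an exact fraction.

Load 1 — uniform load w=4 kN/m over full span:
  y_1 = -wx²(L-x)²/(24EI) = -4·(8/3)²·(4-(8/3))²/(24·200000) = -8/759375 m
Load 2 — point force P=17 kN at a=8/5 m (b=L-a=12/5):
  y_2 = -Pa²(L-x)²(3bL-(3b+a)(L-x))/(6L³EI)  [x>a] = -17·(8/5)²·(4-(8/3))²·(3·(12/5)·4-(3·(12/5)+(8/5))·(4-(8/3)))/(6·4³·200000) = -544/31640625 m
Load 3 — point force P=6 kN at a=3 m (b=L-a=1):
  y_3 = -Pb²x²(3aL-(3a+b)x)/(6L³EI)  [x≤a] = -6·1²·(8/3)²·(3·3·4-(3·3+1)·(8/3))/(6·4³·200000) = -7/1350000 m
Load 4 — triangular load w₀=-7 kN/m (0→w₀ over full span):
  y_4 = -w₀x²(L-x)²(x+2L)/(120LEI) = -(-7)·(8/3)²·(4-(8/3))²·((8/3)+2·4)/(120·4·200000) = 112/11390625 m
Superposition: y = Σ y_i = -105161/4556250000 m ≈ -0.000023 m

y(8/3) = -105161/4556250000 m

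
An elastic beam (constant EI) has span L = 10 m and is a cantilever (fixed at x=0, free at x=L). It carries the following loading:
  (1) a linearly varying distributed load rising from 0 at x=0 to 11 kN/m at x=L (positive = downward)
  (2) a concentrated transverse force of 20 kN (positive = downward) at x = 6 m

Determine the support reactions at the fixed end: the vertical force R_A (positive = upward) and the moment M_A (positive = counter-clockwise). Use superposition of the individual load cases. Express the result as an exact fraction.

R_A = 75 kN, M_A = 1460/3 kN·m

Load 1 — triangular load w₀=11 kN/m (0→w₀ over full span):
  R_A = w₀L/2 = 11·10/2 = 55 kN
  M_A = w₀L²/3 = 11·10²/3 = 1100/3 kN·m
Load 2 — point force P=20 kN at a=6 m (b=L-a=4):
  R_A = P = 20 kN
  M_A = Pa = 20·6 = 120 kN·m
Superposition: R_A = 75 kN, M_A = 1460/3 kN·m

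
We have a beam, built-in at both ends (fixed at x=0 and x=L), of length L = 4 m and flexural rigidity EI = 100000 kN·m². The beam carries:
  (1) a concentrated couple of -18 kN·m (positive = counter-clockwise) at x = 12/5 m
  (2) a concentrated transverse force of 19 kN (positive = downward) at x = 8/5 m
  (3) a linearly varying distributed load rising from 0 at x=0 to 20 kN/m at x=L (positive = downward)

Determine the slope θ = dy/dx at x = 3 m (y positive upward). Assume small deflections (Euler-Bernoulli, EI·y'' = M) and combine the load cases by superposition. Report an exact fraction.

θ(3) = 7997/100000000 rad

Load 1 — applied couple M₀=-18 kN·m at a=12/5 m (b=L-a=8/5):
  θ_1 = (R_Ax²/2 - M_Ax - M₀(x-a))/EI  [x>a] with R_A=-162/25, M_A=-144/25 = ((-162/25)·3²/2 - (-144/25)·3 - (-18)·(3-(12/5)))/100000 = -27/2500000 rad
Load 2 — point force P=19 kN at a=8/5 m (b=L-a=12/5):
  θ_2 = Pa²(L-x)(2bL-(3b+a)(L-x))/(2L³EI)  [x>a] = 19·(8/5)²·(4-3)·(2·(12/5)·4-(3·(12/5)+(8/5))·(4-3))/(2·4³·100000) = 247/6250000 rad
Load 3 — triangular load w₀=20 kN/m (0→w₀ over full span):
  θ_3 = -w₀(2x(L-x)(L-2x)(x+2L)+x²(L-x)²)/(120LEI) = -20·(2·3·(4-3)·(4-2·3)·(3+2·4)+3²·(4-3)²)/(120·4·100000) = 41/800000 rad
Superposition: θ = Σ θ_i = 7997/100000000 rad ≈ 0.000080 rad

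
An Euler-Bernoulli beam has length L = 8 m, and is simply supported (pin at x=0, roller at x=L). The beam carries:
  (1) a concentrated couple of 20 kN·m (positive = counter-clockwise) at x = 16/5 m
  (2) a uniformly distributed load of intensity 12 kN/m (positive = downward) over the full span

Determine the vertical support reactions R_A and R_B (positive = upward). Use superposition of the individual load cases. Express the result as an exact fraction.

R_A = 101/2 kN, R_B = 91/2 kN

Load 1 — applied couple M₀=20 kN·m at a=16/5 m (b=L-a=24/5):
  R_A = M₀/L = 20/8 = 5/2 kN
  R_B = -M₀/L = -20/8 = -5/2 kN
Load 2 — uniform load w=12 kN/m over full span:
  R_A = wL/2 = 12·8/2 = 48 kN
  R_B = wL/2 = 12·8/2 = 48 kN
Superposition: R_A = 101/2 kN, R_B = 91/2 kN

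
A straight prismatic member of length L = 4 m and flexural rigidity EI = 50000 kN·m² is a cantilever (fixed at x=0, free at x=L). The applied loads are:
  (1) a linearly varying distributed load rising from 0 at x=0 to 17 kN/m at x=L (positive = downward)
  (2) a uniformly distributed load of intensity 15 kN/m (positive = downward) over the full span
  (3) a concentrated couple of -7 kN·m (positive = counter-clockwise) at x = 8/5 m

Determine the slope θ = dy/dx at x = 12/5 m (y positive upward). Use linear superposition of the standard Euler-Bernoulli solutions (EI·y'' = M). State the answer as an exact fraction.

Load 1 — triangular load w₀=17 kN/m (0→w₀ over full span):
  θ_1 = (w₀Lx²/4-w₀L²x/3-w₀x⁴/(24L))/EI = (17·4·(12/5)²/4-17·4²·(12/5)/3-17·(12/5)⁴/(24·4))/50000 = -9809/3906250 rad
Load 2 — uniform load w=15 kN/m over full span:
  θ_2 = -wx(x²-3Lx+3L²)/(6EI) = -15·(12/5)·((12/5)²-3·4·(12/5)+3·4²)/(6·50000) = -234/78125 rad
Load 3 — applied couple M₀=-7 kN·m at a=8/5 m (b=L-a=12/5):
  θ_3 = M₀a/EI  [x>a] = (-7)·(8/5)/50000 = -7/31250 rad
Superposition: θ = Σ θ_i = -11192/1953125 rad ≈ -0.005730 rad

θ(12/5) = -11192/1953125 rad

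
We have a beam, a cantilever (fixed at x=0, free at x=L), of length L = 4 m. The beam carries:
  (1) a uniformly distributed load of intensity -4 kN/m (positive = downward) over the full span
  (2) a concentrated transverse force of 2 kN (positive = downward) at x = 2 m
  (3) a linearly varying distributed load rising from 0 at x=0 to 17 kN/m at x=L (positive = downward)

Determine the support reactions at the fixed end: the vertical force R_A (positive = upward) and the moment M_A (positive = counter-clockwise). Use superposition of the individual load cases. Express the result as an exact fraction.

Load 1 — uniform load w=-4 kN/m over full span:
  R_A = wL = (-4)·4 = -16 kN
  M_A = wL²/2 = (-4)·4²/2 = -32 kN·m
Load 2 — point force P=2 kN at a=2 m (b=L-a=2):
  R_A = P = 2 kN
  M_A = Pa = 2·2 = 4 kN·m
Load 3 — triangular load w₀=17 kN/m (0→w₀ over full span):
  R_A = w₀L/2 = 17·4/2 = 34 kN
  M_A = w₀L²/3 = 17·4²/3 = 272/3 kN·m
Superposition: R_A = 20 kN, M_A = 188/3 kN·m

R_A = 20 kN, M_A = 188/3 kN·m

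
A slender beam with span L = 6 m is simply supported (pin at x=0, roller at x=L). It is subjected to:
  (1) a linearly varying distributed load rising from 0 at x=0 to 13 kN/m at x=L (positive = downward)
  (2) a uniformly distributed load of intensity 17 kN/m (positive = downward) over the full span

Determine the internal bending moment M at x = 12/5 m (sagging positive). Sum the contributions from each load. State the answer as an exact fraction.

Load 1 — triangular load w₀=13 kN/m (0→w₀ over full span):
  M_1 = w₀Lx/6 - w₀x³/(6L) = 13·6·(12/5)/6 - 13·(12/5)³/(6·6) = 3276/125 kN·m
Load 2 — uniform load w=17 kN/m over full span:
  M_2 = wx(L-x)/2 = 17·(12/5)·(6-(12/5))/2 = 1836/25 kN·m
Superposition: M = Σ M_i = 12456/125 kN·m ≈ 99.648000 kN·m

M(12/5) = 12456/125 kN·m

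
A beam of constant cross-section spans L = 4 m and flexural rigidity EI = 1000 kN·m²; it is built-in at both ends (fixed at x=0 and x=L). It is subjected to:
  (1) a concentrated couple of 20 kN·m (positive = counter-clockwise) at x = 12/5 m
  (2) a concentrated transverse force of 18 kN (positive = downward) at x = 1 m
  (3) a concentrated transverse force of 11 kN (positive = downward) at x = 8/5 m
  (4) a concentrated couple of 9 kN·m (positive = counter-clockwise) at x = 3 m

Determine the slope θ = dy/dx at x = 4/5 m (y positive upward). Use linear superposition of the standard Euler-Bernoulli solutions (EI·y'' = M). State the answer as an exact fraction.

θ(4/5) = -32137/3125000 rad

Load 1 — applied couple M₀=20 kN·m at a=12/5 m (b=L-a=8/5):
  θ_1 = (R_Ax²/2 - M_Ax)/EI  [x≤a] with R_A=36/5, M_A=32/5 = ((36/5)·(4/5)²/2 - (32/5)·(4/5))/1000 = -44/15625 rad
Load 2 — point force P=18 kN at a=1 m (b=L-a=3):
  θ_2 = -Pb²x(2aL-(3a+b)x)/(2L³EI)  [x≤a] = -18·3²·(4/5)·(2·1·4-(3·1+3)·(4/5))/(2·4³·1000) = -81/25000 rad
Load 3 — point force P=11 kN at a=8/5 m (b=L-a=12/5):
  θ_3 = -Pb²x(2aL-(3a+b)x)/(2L³EI)  [x≤a] = -11·(12/5)²·(4/5)·(2·(8/5)·4-(3·(8/5)+(12/5))·(4/5))/(2·4³·1000) = -1089/390625 rad
Load 4 — applied couple M₀=9 kN·m at a=3 m (b=L-a=1):
  θ_4 = (R_Ax²/2 - M_Ax)/EI  [x≤a] with R_A=81/32, M_A=45/16 = ((81/32)·(4/5)²/2 - (45/16)·(4/5))/1000 = -9/6250 rad
Superposition: θ = Σ θ_i = -32137/3125000 rad ≈ -0.010284 rad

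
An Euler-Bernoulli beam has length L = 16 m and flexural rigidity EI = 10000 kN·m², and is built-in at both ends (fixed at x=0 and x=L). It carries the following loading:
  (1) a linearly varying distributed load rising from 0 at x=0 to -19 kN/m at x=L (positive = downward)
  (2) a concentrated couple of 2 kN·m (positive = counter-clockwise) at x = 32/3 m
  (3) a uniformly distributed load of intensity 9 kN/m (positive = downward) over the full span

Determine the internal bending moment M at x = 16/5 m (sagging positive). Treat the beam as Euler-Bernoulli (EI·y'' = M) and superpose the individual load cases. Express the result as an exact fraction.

M(16/5) = 5582/375 kN·m

Load 1 — triangular load w₀=-19 kN/m (0→w₀ over full span):
  M_1 = 3w₀Lx/20 - w₀L²/30 - w₀x³/(6L) = 3·(-19)·16·(16/5)/20 - (-19)·16²/30 - (-19)·(16/5)³/(6·16) = 8512/375 kN·m
Load 2 — applied couple M₀=2 kN·m at a=32/3 m (b=L-a=16/3):
  M_2 = R_Ax - M_A  [x≤a] with R_A=1/6, M_A=2/3 = (1/6)·(16/5) - (2/3) = -2/15 kN·m
Load 3 — uniform load w=9 kN/m over full span:
  M_3 = wLx/2 - wL²/12 - wx²/2 = 9·16·(16/5)/2 - 9·16²/12 - 9·(16/5)²/2 = -192/25 kN·m
Superposition: M = Σ M_i = 5582/375 kN·m ≈ 14.885333 kN·m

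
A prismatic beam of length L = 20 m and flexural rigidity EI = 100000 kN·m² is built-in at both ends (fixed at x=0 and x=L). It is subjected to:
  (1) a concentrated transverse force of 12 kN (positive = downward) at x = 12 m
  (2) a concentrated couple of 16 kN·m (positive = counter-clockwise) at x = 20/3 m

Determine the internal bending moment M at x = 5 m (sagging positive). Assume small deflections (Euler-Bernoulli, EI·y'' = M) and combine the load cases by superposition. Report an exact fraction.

Load 1 — point force P=12 kN at a=12 m (b=L-a=8):
  M_1 = Pb²(3a+b)x/L³ - Pab²/L²  [x≤a] = 12·8²·(3·12+8)·5/20³ - 12·12·8²/20² = -48/25 kN·m
Load 2 — applied couple M₀=16 kN·m at a=20/3 m (b=L-a=40/3):
  M_2 = R_Ax - M_A  [x≤a] with R_A=16/15, M_A=0 = (16/15)·5 - 0 = 16/3 kN·m
Superposition: M = Σ M_i = 256/75 kN·m ≈ 3.413333 kN·m

M(5) = 256/75 kN·m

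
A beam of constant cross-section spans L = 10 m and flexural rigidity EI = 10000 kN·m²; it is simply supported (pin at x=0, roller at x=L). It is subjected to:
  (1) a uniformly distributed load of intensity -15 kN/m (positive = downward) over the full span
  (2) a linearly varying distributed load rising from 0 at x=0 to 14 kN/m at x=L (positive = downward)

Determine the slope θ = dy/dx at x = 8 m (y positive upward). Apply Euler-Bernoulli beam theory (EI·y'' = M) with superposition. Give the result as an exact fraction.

Load 1 — uniform load w=-15 kN/m over full span:
  θ_1 = -w(L³-6Lx²+4x³)/(24EI) = -(-15)·(10³-6·10·8²+4·8³)/(24·10000) = -99/2000 rad
Load 2 — triangular load w₀=14 kN/m (0→w₀ over full span):
  θ_2 = -w₀(7L⁴-30L²x²+15x⁴)/(360LEI) = -14·(7·10⁴-30·10²·8²+15·8⁴)/(360·10·10000) = 5299/225000 rad
Superposition: θ = Σ θ_i = -11677/450000 rad ≈ -0.025949 rad

θ(8) = -11677/450000 rad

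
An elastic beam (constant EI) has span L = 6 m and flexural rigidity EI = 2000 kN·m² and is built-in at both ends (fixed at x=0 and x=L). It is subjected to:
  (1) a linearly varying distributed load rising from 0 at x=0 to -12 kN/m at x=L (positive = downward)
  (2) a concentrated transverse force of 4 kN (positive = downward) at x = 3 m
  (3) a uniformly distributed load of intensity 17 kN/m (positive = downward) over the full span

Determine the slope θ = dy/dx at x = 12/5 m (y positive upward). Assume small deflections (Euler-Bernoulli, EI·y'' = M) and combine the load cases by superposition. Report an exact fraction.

Load 1 — triangular load w₀=-12 kN/m (0→w₀ over full span):
  θ_1 = -w₀(2x(L-x)(L-2x)(x+2L)+x²(L-x)²)/(120LEI) = -(-12)·(2·(12/5)·(6-(12/5))·(6-2·(12/5))·((12/5)+2·6)+(12/5)²·(6-(12/5))²)/(120·6·2000) = 243/78125 rad
Load 2 — point force P=4 kN at a=3 m (b=L-a=3):
  θ_2 = -Pb²x(2aL-(3a+b)x)/(2L³EI)  [x≤a] = -4·3²·(12/5)·(2·3·6-(3·3+3)·(12/5))/(2·6³·2000) = -9/12500 rad
Load 3 — uniform load w=17 kN/m over full span:
  θ_3 = -wx(L-x)(L-2x)/(12EI) = -17·(12/5)·(6-(12/5))·(6-2·(12/5))/(12·2000) = -459/62500 rad
Superposition: θ = Σ θ_i = -387/78125 rad ≈ -0.004954 rad

θ(12/5) = -387/78125 rad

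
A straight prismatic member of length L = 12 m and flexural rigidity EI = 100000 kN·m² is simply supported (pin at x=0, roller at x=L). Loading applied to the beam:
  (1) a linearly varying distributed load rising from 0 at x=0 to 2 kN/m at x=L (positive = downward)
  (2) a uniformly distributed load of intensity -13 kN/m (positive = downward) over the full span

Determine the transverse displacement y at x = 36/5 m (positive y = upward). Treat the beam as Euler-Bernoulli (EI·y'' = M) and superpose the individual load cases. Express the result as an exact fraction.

y(36/5) = 1504278/48828125 m

Load 1 — triangular load w₀=2 kN/m (0→w₀ over full span):
  y_1 = -w₀x(7L⁴-10L²x²+3x⁴)/(360LEI) = -2·(36/5)·(7·12⁴-10·12²·(36/5)²+3·(36/5)⁴)/(360·12·100000) = -127872/48828125 m
Load 2 — uniform load w=-13 kN/m over full span:
  y_2 = -wx(L³-2Lx²+x³)/(24EI) = -(-13)·(36/5)·(12³-2·12·(36/5)²+(36/5)³)/(24·100000) = 65286/1953125 m
Superposition: y = Σ y_i = 1504278/48828125 m ≈ 0.030808 m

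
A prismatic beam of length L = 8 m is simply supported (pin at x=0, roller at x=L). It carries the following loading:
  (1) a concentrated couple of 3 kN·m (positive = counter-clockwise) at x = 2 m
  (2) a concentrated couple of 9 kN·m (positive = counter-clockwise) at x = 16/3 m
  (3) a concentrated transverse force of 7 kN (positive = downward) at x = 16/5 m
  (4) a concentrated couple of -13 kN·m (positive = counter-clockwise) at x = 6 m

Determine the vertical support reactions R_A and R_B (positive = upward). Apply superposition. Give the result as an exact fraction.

R_A = 163/40 kN, R_B = 117/40 kN

Load 1 — applied couple M₀=3 kN·m at a=2 m (b=L-a=6):
  R_A = M₀/L = 3/8 kN
  R_B = -M₀/L = -3/8 kN
Load 2 — applied couple M₀=9 kN·m at a=16/3 m (b=L-a=8/3):
  R_A = M₀/L = 9/8 kN
  R_B = -M₀/L = -9/8 kN
Load 3 — point force P=7 kN at a=16/5 m (b=L-a=24/5):
  R_A = Pb/L = 7·(24/5)/8 = 21/5 kN
  R_B = Pa/L = 7·(16/5)/8 = 14/5 kN
Load 4 — applied couple M₀=-13 kN·m at a=6 m (b=L-a=2):
  R_A = M₀/L = (-13)/8 = -13/8 kN
  R_B = -M₀/L = -(-13)/8 = 13/8 kN
Superposition: R_A = 163/40 kN, R_B = 117/40 kN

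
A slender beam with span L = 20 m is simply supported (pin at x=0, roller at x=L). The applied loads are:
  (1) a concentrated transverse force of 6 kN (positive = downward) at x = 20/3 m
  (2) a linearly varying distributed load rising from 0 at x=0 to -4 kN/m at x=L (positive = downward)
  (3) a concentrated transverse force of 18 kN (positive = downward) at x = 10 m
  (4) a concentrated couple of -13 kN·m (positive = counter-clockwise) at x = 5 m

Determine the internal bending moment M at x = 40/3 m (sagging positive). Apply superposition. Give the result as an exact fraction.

Load 1 — point force P=6 kN at a=20/3 m (b=L-a=40/3):
  M_1 = Pa(L-x)/L  [x>a] = 6·(20/3)·(20-(40/3))/20 = 40/3 kN·m
Load 2 — triangular load w₀=-4 kN/m (0→w₀ over full span):
  M_2 = w₀Lx/6 - w₀x³/(6L) = (-4)·20·(40/3)/6 - (-4)·(40/3)³/(6·20) = -8000/81 kN·m
Load 3 — point force P=18 kN at a=10 m (b=L-a=10):
  M_3 = Pa(L-x)/L  [x>a] = 18·10·(20-(40/3))/20 = 60 kN·m
Load 4 — applied couple M₀=-13 kN·m at a=5 m (b=L-a=15):
  M_4 = M₀x/L - M₀  [x>a] = (-13)·(40/3)/20 - (-13) = 13/3 kN·m
Superposition: M = Σ M_i = -1709/81 kN·m ≈ -21.098765 kN·m

M(40/3) = -1709/81 kN·m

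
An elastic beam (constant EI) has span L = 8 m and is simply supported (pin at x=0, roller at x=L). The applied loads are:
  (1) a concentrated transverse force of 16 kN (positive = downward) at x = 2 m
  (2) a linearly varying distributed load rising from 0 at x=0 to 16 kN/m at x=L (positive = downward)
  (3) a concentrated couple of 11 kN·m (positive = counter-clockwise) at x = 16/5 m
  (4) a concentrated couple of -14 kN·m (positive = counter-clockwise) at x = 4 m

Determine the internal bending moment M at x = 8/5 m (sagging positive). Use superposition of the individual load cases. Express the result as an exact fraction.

M(8/5) = 6421/125 kN·m

Load 1 — point force P=16 kN at a=2 m (b=L-a=6):
  M_1 = Pbx/L  [x≤a] = 16·6·(8/5)/8 = 96/5 kN·m
Load 2 — triangular load w₀=16 kN/m (0→w₀ over full span):
  M_2 = w₀Lx/6 - w₀x³/(6L) = 16·8·(8/5)/6 - 16·(8/5)³/(6·8) = 4096/125 kN·m
Load 3 — applied couple M₀=11 kN·m at a=16/5 m (b=L-a=24/5):
  M_3 = M₀x/L  [x≤a] = 11·(8/5)/8 = 11/5 kN·m
Load 4 — applied couple M₀=-14 kN·m at a=4 m (b=L-a=4):
  M_4 = M₀x/L  [x≤a] = (-14)·(8/5)/8 = -14/5 kN·m
Superposition: M = Σ M_i = 6421/125 kN·m ≈ 51.368000 kN·m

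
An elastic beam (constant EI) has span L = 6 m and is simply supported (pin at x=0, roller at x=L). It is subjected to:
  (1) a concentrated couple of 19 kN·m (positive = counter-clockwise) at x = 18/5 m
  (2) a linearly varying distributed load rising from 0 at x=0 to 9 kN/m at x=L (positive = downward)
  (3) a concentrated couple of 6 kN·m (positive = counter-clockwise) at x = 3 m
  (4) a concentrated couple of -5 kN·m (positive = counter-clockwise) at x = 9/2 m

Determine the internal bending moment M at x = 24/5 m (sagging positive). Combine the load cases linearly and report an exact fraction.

Load 1 — applied couple M₀=19 kN·m at a=18/5 m (b=L-a=12/5):
  M_1 = M₀x/L - M₀  [x>a] = 19·(24/5)/6 - 19 = -19/5 kN·m
Load 2 — triangular load w₀=9 kN/m (0→w₀ over full span):
  M_2 = w₀Lx/6 - w₀x³/(6L) = 9·6·(24/5)/6 - 9·(24/5)³/(6·6) = 1944/125 kN·m
Load 3 — applied couple M₀=6 kN·m at a=3 m (b=L-a=3):
  M_3 = M₀x/L - M₀  [x>a] = 6·(24/5)/6 - 6 = -6/5 kN·m
Load 4 — applied couple M₀=-5 kN·m at a=9/2 m (b=L-a=3/2):
  M_4 = M₀x/L - M₀  [x>a] = (-5)·(24/5)/6 - (-5) = 1 kN·m
Superposition: M = Σ M_i = 1444/125 kN·m ≈ 11.552000 kN·m

M(24/5) = 1444/125 kN·m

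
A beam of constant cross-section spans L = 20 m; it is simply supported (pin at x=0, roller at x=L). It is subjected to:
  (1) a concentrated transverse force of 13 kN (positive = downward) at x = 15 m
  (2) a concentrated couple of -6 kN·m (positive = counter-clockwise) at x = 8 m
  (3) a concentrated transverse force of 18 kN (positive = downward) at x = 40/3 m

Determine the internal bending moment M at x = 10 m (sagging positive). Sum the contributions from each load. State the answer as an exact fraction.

M(10) = 191/2 kN·m

Load 1 — point force P=13 kN at a=15 m (b=L-a=5):
  M_1 = Pbx/L  [x≤a] = 13·5·10/20 = 65/2 kN·m
Load 2 — applied couple M₀=-6 kN·m at a=8 m (b=L-a=12):
  M_2 = M₀x/L - M₀  [x>a] = (-6)·10/20 - (-6) = 3 kN·m
Load 3 — point force P=18 kN at a=40/3 m (b=L-a=20/3):
  M_3 = Pbx/L  [x≤a] = 18·(20/3)·10/20 = 60 kN·m
Superposition: M = Σ M_i = 191/2 kN·m ≈ 95.500000 kN·m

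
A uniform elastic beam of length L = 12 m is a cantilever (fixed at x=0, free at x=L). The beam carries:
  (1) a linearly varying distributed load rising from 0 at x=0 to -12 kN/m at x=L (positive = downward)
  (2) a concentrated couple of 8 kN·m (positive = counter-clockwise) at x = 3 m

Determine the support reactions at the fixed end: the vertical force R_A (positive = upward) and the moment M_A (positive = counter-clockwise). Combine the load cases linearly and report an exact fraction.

Load 1 — triangular load w₀=-12 kN/m (0→w₀ over full span):
  R_A = w₀L/2 = (-12)·12/2 = -72 kN
  M_A = w₀L²/3 = (-12)·12²/3 = -576 kN·m
Load 2 — applied couple M₀=8 kN·m at a=3 m (b=L-a=9):
  R_A = 0 kN
  M_A = -M₀ = -8 kN·m
Superposition: R_A = -72 kN, M_A = -584 kN·m

R_A = -72 kN, M_A = -584 kN·m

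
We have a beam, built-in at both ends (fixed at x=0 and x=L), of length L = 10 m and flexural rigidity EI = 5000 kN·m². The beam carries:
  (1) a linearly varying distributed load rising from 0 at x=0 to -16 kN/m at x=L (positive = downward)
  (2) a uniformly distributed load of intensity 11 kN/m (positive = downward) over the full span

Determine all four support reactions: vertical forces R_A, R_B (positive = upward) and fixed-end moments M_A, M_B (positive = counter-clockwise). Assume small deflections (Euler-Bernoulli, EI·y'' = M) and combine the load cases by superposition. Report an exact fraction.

Load 1 — triangular load w₀=-16 kN/m (0→w₀ over full span):
  R_A = 3w₀L/20 = 3·(-16)·10/20 = -24 kN
  M_A = w₀L²/30 = (-16)·10²/30 = -160/3 kN·m
  R_B = 7w₀L/20 = 7·(-16)·10/20 = -56 kN
  M_B = -w₀L²/20 = -(-16)·10²/20 = 80 kN·m
Load 2 — uniform load w=11 kN/m over full span:
  R_A = wL/2 = 11·10/2 = 55 kN
  M_A = wL²/12 = 11·10²/12 = 275/3 kN·m
  R_B = wL/2 = 11·10/2 = 55 kN
  M_B = -wL²/12 = -11·10²/12 = -275/3 kN·m
Superposition: R_A = 31 kN, M_A = 115/3 kN·m, R_B = -1 kN, M_B = -35/3 kN·m

R_A = 31 kN, M_A = 115/3 kN·m, R_B = -1 kN, M_B = -35/3 kN·m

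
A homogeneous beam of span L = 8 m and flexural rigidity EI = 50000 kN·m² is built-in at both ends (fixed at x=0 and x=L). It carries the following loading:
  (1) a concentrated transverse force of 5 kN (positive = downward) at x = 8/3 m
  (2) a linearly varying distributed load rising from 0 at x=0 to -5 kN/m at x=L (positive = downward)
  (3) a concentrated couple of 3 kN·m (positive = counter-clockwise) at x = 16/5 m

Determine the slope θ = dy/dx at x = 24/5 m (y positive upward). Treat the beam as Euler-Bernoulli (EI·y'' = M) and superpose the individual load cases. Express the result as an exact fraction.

Load 1 — point force P=5 kN at a=8/3 m (b=L-a=16/3):
  θ_1 = Pa²(L-x)(2bL-(3b+a)(L-x))/(2L³EI)  [x>a] = 5·(8/3)²·(8-(24/5))·(2·(16/3)·8-(3·(16/3)+(8/3))·(8-(24/5)))/(2·8³·50000) = 8/140625 rad
Load 2 — triangular load w₀=-5 kN/m (0→w₀ over full span):
  θ_2 = -w₀(2x(L-x)(L-2x)(x+2L)+x²(L-x)²)/(120LEI) = -(-5)·(2·(24/5)·(8-(24/5))·(8-2·(24/5))·((24/5)+2·8)+(24/5)²·(8-(24/5))²)/(120·8·50000) = -32/390625 rad
Load 3 — applied couple M₀=3 kN·m at a=16/5 m (b=L-a=24/5):
  θ_3 = (R_Ax²/2 - M_Ax - M₀(x-a))/EI  [x>a] with R_A=27/50, M_A=9/25 = ((27/50)·(24/5)²/2 - (9/25)·(24/5) - 3·((24/5)-(16/5)))/50000 = -12/1953125 rad
Superposition: θ = Σ θ_i = -548/17578125 rad ≈ -0.000031 rad

θ(24/5) = -548/17578125 rad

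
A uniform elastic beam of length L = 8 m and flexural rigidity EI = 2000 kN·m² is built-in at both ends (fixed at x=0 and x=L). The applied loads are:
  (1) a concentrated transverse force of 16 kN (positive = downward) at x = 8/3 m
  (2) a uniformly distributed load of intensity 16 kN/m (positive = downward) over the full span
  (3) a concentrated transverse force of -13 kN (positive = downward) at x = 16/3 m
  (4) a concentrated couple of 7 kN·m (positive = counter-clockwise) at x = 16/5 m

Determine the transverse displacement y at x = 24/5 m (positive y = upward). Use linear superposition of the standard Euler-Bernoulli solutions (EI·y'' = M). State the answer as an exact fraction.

Load 1 — point force P=16 kN at a=8/3 m (b=L-a=16/3):
  y_1 = -Pa²(L-x)²(3bL-(3b+a)(L-x))/(6L³EI)  [x>a] = -16·(8/3)²·(8-(24/5))²·(3·(16/3)·8-(3·(16/3)+(8/3))·(8-(24/5)))/(6·8³·2000) = -16384/1265625 m
Load 2 — uniform load w=16 kN/m over full span:
  y_2 = -wx²(L-x)²/(24EI) = -16·(24/5)²·(8-(24/5))²/(24·2000) = -6144/78125 m
Load 3 — point force P=-13 kN at a=16/3 m (b=L-a=8/3):
  y_3 = -Pb²x²(3aL-(3a+b)x)/(6L³EI)  [x≤a] = -(-13)·(8/3)²·(24/5)²·(3·(16/3)·8-(3·(16/3)+(8/3))·(24/5))/(6·8³·2000) = 208/15625 m
Load 4 — applied couple M₀=7 kN·m at a=16/5 m (b=L-a=24/5):
  y_4 = (R_Ax³/6 - M_Ax²/2 - M₀(x-a)²/2)/EI  [x>a] with R_A=63/50, M_A=21/25 = ((63/50)·(24/5)³/6 - (21/25)·(24/5)²/2 - 7·((24/5)-(16/5))²/2)/2000 = 896/390625 m
Superposition: y = Σ y_i = -2404144/31640625 m ≈ -0.075983 m

y(24/5) = -2404144/31640625 m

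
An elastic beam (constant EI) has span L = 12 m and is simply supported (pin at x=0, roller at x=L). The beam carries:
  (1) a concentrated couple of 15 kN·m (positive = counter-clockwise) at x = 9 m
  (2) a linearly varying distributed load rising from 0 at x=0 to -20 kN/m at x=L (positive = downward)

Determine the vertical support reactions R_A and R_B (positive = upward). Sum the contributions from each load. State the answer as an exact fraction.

R_A = -155/4 kN, R_B = -325/4 kN

Load 1 — applied couple M₀=15 kN·m at a=9 m (b=L-a=3):
  R_A = M₀/L = 15/12 = 5/4 kN
  R_B = -M₀/L = -15/12 = -5/4 kN
Load 2 — triangular load w₀=-20 kN/m (0→w₀ over full span):
  R_A = w₀L/6 = (-20)·12/6 = -40 kN
  R_B = w₀L/3 = (-20)·12/3 = -80 kN
Superposition: R_A = -155/4 kN, R_B = -325/4 kN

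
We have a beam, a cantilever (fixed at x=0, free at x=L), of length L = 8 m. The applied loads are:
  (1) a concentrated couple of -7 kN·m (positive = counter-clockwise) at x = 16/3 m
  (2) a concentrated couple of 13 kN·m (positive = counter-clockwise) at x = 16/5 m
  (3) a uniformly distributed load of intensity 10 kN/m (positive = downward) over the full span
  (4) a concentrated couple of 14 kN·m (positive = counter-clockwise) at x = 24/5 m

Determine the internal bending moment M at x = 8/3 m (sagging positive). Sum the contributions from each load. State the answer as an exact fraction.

Load 1 — applied couple M₀=-7 kN·m at a=16/3 m (b=L-a=8/3):
  M_1 = M₀  [x≤a] = (-7) = -7 kN·m
Load 2 — applied couple M₀=13 kN·m at a=16/5 m (b=L-a=24/5):
  M_2 = M₀  [x≤a] = 13 = 13 kN·m
Load 3 — uniform load w=10 kN/m over full span:
  M_3 = -w(L-x)²/2 = -10·(8-(8/3))²/2 = -1280/9 kN·m
Load 4 — applied couple M₀=14 kN·m at a=24/5 m (b=L-a=16/5):
  M_4 = M₀  [x≤a] = 14 = 14 kN·m
Superposition: M = Σ M_i = -1100/9 kN·m ≈ -122.222222 kN·m

M(8/3) = -1100/9 kN·m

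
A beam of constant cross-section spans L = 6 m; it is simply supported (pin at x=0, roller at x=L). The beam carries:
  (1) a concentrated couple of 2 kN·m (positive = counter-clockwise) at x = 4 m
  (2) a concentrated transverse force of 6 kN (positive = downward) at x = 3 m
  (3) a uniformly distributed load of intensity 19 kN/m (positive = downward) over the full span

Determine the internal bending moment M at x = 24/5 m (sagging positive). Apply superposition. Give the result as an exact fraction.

Load 1 — applied couple M₀=2 kN·m at a=4 m (b=L-a=2):
  M_1 = M₀x/L - M₀  [x>a] = 2·(24/5)/6 - 2 = -2/5 kN·m
Load 2 — point force P=6 kN at a=3 m (b=L-a=3):
  M_2 = Pa(L-x)/L  [x>a] = 6·3·(6-(24/5))/6 = 18/5 kN·m
Load 3 — uniform load w=19 kN/m over full span:
  M_3 = wx(L-x)/2 = 19·(24/5)·(6-(24/5))/2 = 1368/25 kN·m
Superposition: M = Σ M_i = 1448/25 kN·m ≈ 57.920000 kN·m

M(24/5) = 1448/25 kN·m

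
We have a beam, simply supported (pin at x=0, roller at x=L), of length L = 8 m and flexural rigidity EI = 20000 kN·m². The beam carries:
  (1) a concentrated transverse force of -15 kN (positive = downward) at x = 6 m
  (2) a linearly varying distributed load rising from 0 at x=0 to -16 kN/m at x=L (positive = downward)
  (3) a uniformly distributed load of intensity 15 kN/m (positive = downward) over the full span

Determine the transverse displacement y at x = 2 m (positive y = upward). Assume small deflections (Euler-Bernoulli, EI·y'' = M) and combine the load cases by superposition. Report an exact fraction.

Load 1 — point force P=-15 kN at a=6 m (b=L-a=2):
  y_1 = -Pbx(L²-b²-x²)/(6LEI)  [x≤a] = -(-15)·2·2·(8²-2²-2²)/(6·8·20000) = 7/2000 m
Load 2 — triangular load w₀=-16 kN/m (0→w₀ over full span):
  y_2 = -w₀x(7L⁴-10L²x²+3x⁴)/(360LEI) = -(-16)·2·(7·8⁴-10·8²·2²+3·2⁴)/(360·8·20000) = 109/7500 m
Load 3 — uniform load w=15 kN/m over full span:
  y_3 = -wx(L³-2Lx²+x³)/(24EI) = -15·2·(8³-2·8·2²+2³)/(24·20000) = -57/2000 m
Superposition: y = Σ y_i = -157/15000 m ≈ -0.010467 m

y(2) = -157/15000 m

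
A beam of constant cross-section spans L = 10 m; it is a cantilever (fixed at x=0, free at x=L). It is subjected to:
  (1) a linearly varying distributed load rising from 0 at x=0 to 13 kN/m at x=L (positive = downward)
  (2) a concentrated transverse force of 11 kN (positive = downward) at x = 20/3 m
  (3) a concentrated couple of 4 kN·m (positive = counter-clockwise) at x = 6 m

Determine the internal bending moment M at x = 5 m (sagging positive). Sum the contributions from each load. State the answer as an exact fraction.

Load 1 — triangular load w₀=13 kN/m (0→w₀ over full span):
  M_1 = w₀Lx/2 - w₀L²/3 - w₀x³/(6L) = 13·10·5/2 - 13·10²/3 - 13·5³/(6·10) = -1625/12 kN·m
Load 2 — point force P=11 kN at a=20/3 m (b=L-a=10/3):
  M_2 = -P(a-x)  [x≤a] = -11·((20/3)-5) = -55/3 kN·m
Load 3 — applied couple M₀=4 kN·m at a=6 m (b=L-a=4):
  M_3 = M₀  [x≤a] = 4 = 4 kN·m
Superposition: M = Σ M_i = -599/4 kN·m ≈ -149.750000 kN·m

M(5) = -599/4 kN·m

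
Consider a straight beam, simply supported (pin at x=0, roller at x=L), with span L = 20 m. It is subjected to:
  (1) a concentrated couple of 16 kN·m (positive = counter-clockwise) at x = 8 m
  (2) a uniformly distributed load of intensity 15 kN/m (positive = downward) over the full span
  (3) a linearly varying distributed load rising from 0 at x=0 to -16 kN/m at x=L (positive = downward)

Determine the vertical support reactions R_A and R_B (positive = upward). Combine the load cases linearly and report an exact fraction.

R_A = 1462/15 kN, R_B = 638/15 kN

Load 1 — applied couple M₀=16 kN·m at a=8 m (b=L-a=12):
  R_A = M₀/L = 16/20 = 4/5 kN
  R_B = -M₀/L = -16/20 = -4/5 kN
Load 2 — uniform load w=15 kN/m over full span:
  R_A = wL/2 = 15·20/2 = 150 kN
  R_B = wL/2 = 15·20/2 = 150 kN
Load 3 — triangular load w₀=-16 kN/m (0→w₀ over full span):
  R_A = w₀L/6 = (-16)·20/6 = -160/3 kN
  R_B = w₀L/3 = (-16)·20/3 = -320/3 kN
Superposition: R_A = 1462/15 kN, R_B = 638/15 kN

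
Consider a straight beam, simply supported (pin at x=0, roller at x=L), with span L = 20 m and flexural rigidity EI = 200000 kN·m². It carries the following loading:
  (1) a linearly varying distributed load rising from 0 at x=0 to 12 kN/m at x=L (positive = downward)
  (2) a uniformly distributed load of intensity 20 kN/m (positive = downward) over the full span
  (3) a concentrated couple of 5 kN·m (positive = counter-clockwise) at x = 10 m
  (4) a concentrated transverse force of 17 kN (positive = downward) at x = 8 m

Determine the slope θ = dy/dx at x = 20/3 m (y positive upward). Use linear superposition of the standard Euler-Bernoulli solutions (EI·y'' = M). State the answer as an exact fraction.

Load 1 — triangular load w₀=12 kN/m (0→w₀ over full span):
  θ_1 = -w₀(7L⁴-30L²x²+15x⁴)/(360LEI) = -12·(7·20⁴-30·20²·(20/3)²+15·(20/3)⁴)/(360·20·200000) = -52/10125 rad
Load 2 — uniform load w=20 kN/m over full span:
  θ_2 = -w(L³-6Lx²+4x³)/(24EI) = -20·(20³-6·20·(20/3)²+4·(20/3)³)/(24·200000) = -13/810 rad
Load 3 — applied couple M₀=5 kN·m at a=10 m (b=L-a=10):
  θ_3 = (M₀x²/(2L)+C₁)/EI  [x≤a] with C₁=M₀(3b²-L²)/(6L)=-25/6 = (5·(20/3)²/(2·20)+(-25/6))/200000 = 1/144000 rad
Load 4 — point force P=17 kN at a=8 m (b=L-a=12):
  θ_4 = -Pb(L²-b²-3x²)/(6LEI)  [x≤a] = -17·12·(20²-12²-3·(20/3)²)/(6·20·200000) = -391/375000 rad
Superposition: θ = Σ θ_i = -1199929/54000000 rad ≈ -0.022221 rad

θ(20/3) = -1199929/54000000 rad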